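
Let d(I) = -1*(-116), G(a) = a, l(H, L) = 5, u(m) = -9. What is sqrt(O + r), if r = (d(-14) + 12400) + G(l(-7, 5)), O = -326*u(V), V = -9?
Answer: sqrt(15455) ≈ 124.32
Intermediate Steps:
d(I) = 116
O = 2934 (O = -326*(-9) = 2934)
r = 12521 (r = (116 + 12400) + 5 = 12516 + 5 = 12521)
sqrt(O + r) = sqrt(2934 + 12521) = sqrt(15455)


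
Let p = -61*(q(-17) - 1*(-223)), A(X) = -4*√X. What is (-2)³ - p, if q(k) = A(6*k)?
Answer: 13595 - 244*I*√102 ≈ 13595.0 - 2464.3*I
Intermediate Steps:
q(k) = -4*√6*√k
p = -13603 + 244*I*√102 (p = -61*(-4*√6*√(-17) - 1*(-223)) = -61*(-4*√6*I*√17 + 223) = -61*(-4*I*√102 + 223) = -61*(223 - 4*I*√102) = -13603 + 244*I*√102 ≈ -13603.0 + 2464.3*I)
(-2)³ - p = (-2)³ - (-13603 + 244*I*√102) = -8 + (13603 - 244*I*√102) = 13595 - 244*I*√102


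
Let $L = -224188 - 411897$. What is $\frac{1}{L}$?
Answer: $- \frac{1}{636085} \approx -1.5721 \cdot 10^{-6}$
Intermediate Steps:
$L = -636085$ ($L = -224188 - 411897 = -636085$)
$\frac{1}{L} = \frac{1}{-636085} = - \frac{1}{636085}$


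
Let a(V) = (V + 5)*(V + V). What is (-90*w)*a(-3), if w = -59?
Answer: -63720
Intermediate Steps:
a(V) = 2*V*(5 + V) (a(V) = (5 + V)*(2*V) = 2*V*(5 + V))
(-90*w)*a(-3) = (-90*(-59))*(2*(-3)*(5 - 3)) = 5310*(2*(-3)*2) = 5310*(-12) = -63720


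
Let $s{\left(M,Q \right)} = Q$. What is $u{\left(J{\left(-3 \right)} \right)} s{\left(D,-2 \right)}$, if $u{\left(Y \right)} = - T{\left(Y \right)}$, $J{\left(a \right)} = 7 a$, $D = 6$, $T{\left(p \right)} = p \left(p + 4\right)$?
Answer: $714$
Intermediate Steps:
$T{\left(p \right)} = p \left(4 + p\right)$
$u{\left(Y \right)} = - Y \left(4 + Y\right)$
$u{\left(J{\left(-3 \right)} \right)} s{\left(D,-2 \right)} = - 7 \left(-3\right) \left(4 + 7 \left(-3\right)\right) \left(-2\right) = \left(-1\right) \left(-21\right) \left(4 - 21\right) \left(-2\right) = \left(-1\right) \left(-21\right) \left(-17\right) \left(-2\right) = \left(-357\right) \left(-2\right) = 714$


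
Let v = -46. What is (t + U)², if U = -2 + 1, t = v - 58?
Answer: 11025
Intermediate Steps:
t = -104 (t = -46 - 58 = -104)
U = -1
(t + U)² = (-104 - 1)² = (-105)² = 11025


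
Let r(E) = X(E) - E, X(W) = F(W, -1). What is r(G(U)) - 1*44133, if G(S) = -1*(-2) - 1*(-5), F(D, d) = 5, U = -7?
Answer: -44135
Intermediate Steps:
X(W) = 5
G(S) = 7 (G(S) = 2 + 5 = 7)
r(E) = 5 - E
r(G(U)) - 1*44133 = (5 - 1*7) - 1*44133 = (5 - 7) - 44133 = -2 - 44133 = -44135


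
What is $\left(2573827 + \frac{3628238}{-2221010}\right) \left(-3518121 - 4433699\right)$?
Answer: $- \frac{4545651443762059824}{222101} \approx -2.0467 \cdot 10^{13}$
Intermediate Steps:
$\left(2573827 + \frac{3628238}{-2221010}\right) \left(-3518121 - 4433699\right) = \left(2573827 + 3628238 \left(- \frac{1}{2221010}\right)\right) \left(-7951820\right) = \left(2573827 - \frac{1814119}{1110505}\right) \left(-7951820\right) = \frac{2858245938516}{1110505} \left(-7951820\right) = - \frac{4545651443762059824}{222101}$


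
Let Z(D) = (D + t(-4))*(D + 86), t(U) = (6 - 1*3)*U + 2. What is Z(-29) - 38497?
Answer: -40720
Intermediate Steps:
t(U) = 2 + 3*U (t(U) = (6 - 3)*U + 2 = 3*U + 2 = 2 + 3*U)
Z(D) = (-10 + D)*(86 + D) (Z(D) = (D + (2 + 3*(-4)))*(D + 86) = (D + (2 - 12))*(86 + D) = (D - 10)*(86 + D) = (-10 + D)*(86 + D))
Z(-29) - 38497 = (-860 + (-29)² + 76*(-29)) - 38497 = (-860 + 841 - 2204) - 38497 = -2223 - 38497 = -40720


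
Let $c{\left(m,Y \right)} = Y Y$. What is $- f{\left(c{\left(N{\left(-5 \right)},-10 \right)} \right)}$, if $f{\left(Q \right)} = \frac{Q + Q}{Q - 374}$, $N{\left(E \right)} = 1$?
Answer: $\frac{100}{137} \approx 0.72993$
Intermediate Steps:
$c{\left(m,Y \right)} = Y^{2}$
$f{\left(Q \right)} = \frac{2 Q}{-374 + Q}$
$- f{\left(c{\left(N{\left(-5 \right)},-10 \right)} \right)} = - \frac{2 \left(-10\right)^{2}}{-374 + \left(-10\right)^{2}} = - \frac{2 \cdot 100}{-374 + 100} = - \frac{2 \cdot 100}{-274} = - \frac{2 \cdot 100 \left(-1\right)}{274} = \left(-1\right) \left(- \frac{100}{137}\right) = \frac{100}{137}$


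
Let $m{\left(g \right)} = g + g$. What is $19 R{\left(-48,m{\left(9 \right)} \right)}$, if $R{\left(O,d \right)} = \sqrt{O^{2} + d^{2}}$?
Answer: $114 \sqrt{73} \approx 974.02$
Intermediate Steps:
$m{\left(g \right)} = 2 g$
$19 R{\left(-48,m{\left(9 \right)} \right)} = 19 \sqrt{\left(-48\right)^{2} + \left(2 \cdot 9\right)^{2}} = 19 \sqrt{2304 + 18^{2}} = 19 \sqrt{2304 + 324} = 19 \sqrt{2628} = 19 \cdot 6 \sqrt{73} = 114 \sqrt{73}$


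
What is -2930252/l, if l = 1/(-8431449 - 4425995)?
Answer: 37675550995888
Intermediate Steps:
l = -1/12857444 (l = 1/(-12857444) = -1/12857444 ≈ -7.7776e-8)
-2930252/l = -2930252/(-1/12857444) = -2930252*(-12857444) = -1*(-37675550995888) = 37675550995888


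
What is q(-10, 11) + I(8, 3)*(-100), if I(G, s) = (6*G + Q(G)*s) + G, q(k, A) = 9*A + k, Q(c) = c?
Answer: -7911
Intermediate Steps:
q(k, A) = k + 9*A
I(G, s) = 7*G + G*s (I(G, s) = (6*G + G*s) + G = 7*G + G*s)
q(-10, 11) + I(8, 3)*(-100) = (-10 + 9*11) + (8*(7 + 3))*(-100) = (-10 + 99) + (8*10)*(-100) = 89 + 80*(-100) = 89 - 8000 = -7911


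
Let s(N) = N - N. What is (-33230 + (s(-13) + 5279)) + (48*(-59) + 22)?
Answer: -30761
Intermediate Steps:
s(N) = 0
(-33230 + (s(-13) + 5279)) + (48*(-59) + 22) = (-33230 + (0 + 5279)) + (48*(-59) + 22) = (-33230 + 5279) + (-2832 + 22) = -27951 - 2810 = -30761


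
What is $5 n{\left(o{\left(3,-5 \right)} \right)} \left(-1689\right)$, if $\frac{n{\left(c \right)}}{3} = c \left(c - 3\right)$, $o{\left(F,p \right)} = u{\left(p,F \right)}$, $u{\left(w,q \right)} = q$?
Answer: $0$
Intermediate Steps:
$o{\left(F,p \right)} = F$
$n{\left(c \right)} = 3 c \left(-3 + c\right)$ ($n{\left(c \right)} = 3 c \left(c - 3\right) = 3 c \left(-3 + c\right)$)
$5 n{\left(o{\left(3,-5 \right)} \right)} \left(-1689\right) = 5 \cdot 3 \cdot 3 \left(-3 + 3\right) \left(-1689\right) = 5 \cdot 3 \cdot 3 \cdot 0 \left(-1689\right) = 5 \cdot 0 \left(-1689\right) = 0 \left(-1689\right) = 0$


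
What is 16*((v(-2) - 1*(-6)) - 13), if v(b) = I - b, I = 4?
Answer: -16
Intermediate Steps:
v(b) = 4 - b
16*((v(-2) - 1*(-6)) - 13) = 16*(((4 - 1*(-2)) - 1*(-6)) - 13) = 16*(((4 + 2) + 6) - 13) = 16*((6 + 6) - 13) = 16*(12 - 13) = 16*(-1) = -16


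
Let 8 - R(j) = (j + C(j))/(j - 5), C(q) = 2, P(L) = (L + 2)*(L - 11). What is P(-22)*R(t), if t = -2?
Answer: 5280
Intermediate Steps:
P(L) = (-11 + L)*(2 + L) (P(L) = (2 + L)*(-11 + L) = (-11 + L)*(2 + L))
R(j) = 8 - (2 + j)/(-5 + j) (R(j) = 8 - (j + 2)/(j - 5) = 8 - (2 + j)/(-5 + j))
P(-22)*R(t) = (-22 + (-22)² - 9*(-22))*(7*(-6 - 2)/(-5 - 2)) = (-22 + 484 + 198)*(7*(-8)/(-7)) = 660*(7*(-⅐)*(-8)) = 660*8 = 5280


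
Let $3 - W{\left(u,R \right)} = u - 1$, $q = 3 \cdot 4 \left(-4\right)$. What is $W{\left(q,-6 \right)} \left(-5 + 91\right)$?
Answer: $4472$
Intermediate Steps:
$q = -48$ ($q = 12 \left(-4\right) = -48$)
$W{\left(u,R \right)} = 4 - u$ ($W{\left(u,R \right)} = 3 - \left(u - 1\right) = 3 - \left(-1 + u\right) = 4 - u$)
$W{\left(q,-6 \right)} \left(-5 + 91\right) = \left(4 - -48\right) \left(-5 + 91\right) = \left(4 + 48\right) 86 = 52 \cdot 86 = 4472$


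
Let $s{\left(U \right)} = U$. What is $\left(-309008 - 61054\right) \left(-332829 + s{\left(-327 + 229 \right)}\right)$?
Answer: $123203631474$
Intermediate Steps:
$\left(-309008 - 61054\right) \left(-332829 + s{\left(-327 + 229 \right)}\right) = \left(-309008 - 61054\right) \left(-332829 + \left(-327 + 229\right)\right) = - 370062 \left(-332829 - 98\right) = \left(-370062\right) \left(-332927\right) = 123203631474$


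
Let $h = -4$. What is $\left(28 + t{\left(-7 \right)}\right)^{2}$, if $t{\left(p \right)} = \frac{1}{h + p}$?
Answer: $\frac{94249}{121} \approx 778.92$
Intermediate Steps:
$t{\left(p \right)} = \frac{1}{-4 + p}$
$\left(28 + t{\left(-7 \right)}\right)^{2} = \left(28 + \frac{1}{-4 - 7}\right)^{2} = \left(28 + \frac{1}{-11}\right)^{2} = \left(28 - \frac{1}{11}\right)^{2} = \left(\frac{307}{11}\right)^{2} = \frac{94249}{121}$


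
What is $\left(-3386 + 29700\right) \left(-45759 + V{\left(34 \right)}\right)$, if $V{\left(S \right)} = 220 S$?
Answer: $-1007273606$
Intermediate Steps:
$\left(-3386 + 29700\right) \left(-45759 + V{\left(34 \right)}\right) = \left(-3386 + 29700\right) \left(-45759 + 220 \cdot 34\right) = 26314 \left(-45759 + 7480\right) = 26314 \left(-38279\right) = -1007273606$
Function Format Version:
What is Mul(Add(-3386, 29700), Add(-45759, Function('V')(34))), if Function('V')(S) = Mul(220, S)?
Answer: -1007273606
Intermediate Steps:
Mul(Add(-3386, 29700), Add(-45759, Function('V')(34))) = Mul(Add(-3386, 29700), Add(-45759, Mul(220, 34))) = Mul(26314, Add(-45759, 7480)) = Mul(26314, -38279) = -1007273606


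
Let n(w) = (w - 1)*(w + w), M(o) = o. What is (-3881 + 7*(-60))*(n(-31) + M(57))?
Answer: -8778341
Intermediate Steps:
n(w) = 2*w*(-1 + w) (n(w) = (-1 + w)*(2*w) = 2*w*(-1 + w))
(-3881 + 7*(-60))*(n(-31) + M(57)) = (-3881 + 7*(-60))*(2*(-31)*(-1 - 31) + 57) = (-3881 - 420)*(2*(-31)*(-32) + 57) = -4301*(1984 + 57) = -4301*2041 = -8778341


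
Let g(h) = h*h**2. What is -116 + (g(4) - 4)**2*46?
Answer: 165484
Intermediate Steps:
g(h) = h**3
-116 + (g(4) - 4)**2*46 = -116 + (4**3 - 4)**2*46 = -116 + (64 - 4)**2*46 = -116 + 60**2*46 = -116 + 3600*46 = -116 + 165600 = 165484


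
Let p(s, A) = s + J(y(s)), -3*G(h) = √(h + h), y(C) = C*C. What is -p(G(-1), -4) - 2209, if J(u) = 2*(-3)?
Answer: -2203 + I*√2/3 ≈ -2203.0 + 0.4714*I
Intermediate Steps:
y(C) = C²
G(h) = -√2*√h/3 (G(h) = -√(h + h)/3 = -√2*√h/3)
J(u) = -6
p(s, A) = -6 + s (p(s, A) = s - 6 = -6 + s)
-p(G(-1), -4) - 2209 = -(-6 - √2*√(-1)/3) - 2209 = -(-6 - √2*I/3) - 2209 = -(-6 - I*√2/3) - 2209 = (6 + I*√2/3) - 2209 = -2203 + I*√2/3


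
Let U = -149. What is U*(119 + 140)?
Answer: -38591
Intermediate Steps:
U*(119 + 140) = -149*(119 + 140) = -149*259 = -38591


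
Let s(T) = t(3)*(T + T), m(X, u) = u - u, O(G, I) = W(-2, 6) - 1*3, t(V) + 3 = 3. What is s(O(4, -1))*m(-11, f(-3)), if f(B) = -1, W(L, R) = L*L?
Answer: 0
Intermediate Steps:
t(V) = 0 (t(V) = -3 + 3 = 0)
W(L, R) = L²
O(G, I) = 1 (O(G, I) = (-2)² - 1*3 = 4 - 3 = 1)
m(X, u) = 0
s(T) = 0 (s(T) = 0*(T + T) = 0*(2*T) = 0)
s(O(4, -1))*m(-11, f(-3)) = 0*0 = 0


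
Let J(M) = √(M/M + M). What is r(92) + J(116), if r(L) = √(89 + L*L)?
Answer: √8553 + 3*√13 ≈ 103.30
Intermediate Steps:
r(L) = √(89 + L²)
J(M) = √(1 + M)
r(92) + J(116) = √(89 + 92²) + √(1 + 116) = √(89 + 8464) + √117 = √8553 + 3*√13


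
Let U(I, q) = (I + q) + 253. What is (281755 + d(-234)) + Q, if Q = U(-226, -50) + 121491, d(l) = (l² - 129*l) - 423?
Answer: 487742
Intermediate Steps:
U(I, q) = 253 + I + q
d(l) = -423 + l² - 129*l
Q = 121468 (Q = (253 - 226 - 50) + 121491 = -23 + 121491 = 121468)
(281755 + d(-234)) + Q = (281755 + (-423 + (-234)² - 129*(-234))) + 121468 = (281755 + (-423 + 54756 + 30186)) + 121468 = (281755 + 84519) + 121468 = 366274 + 121468 = 487742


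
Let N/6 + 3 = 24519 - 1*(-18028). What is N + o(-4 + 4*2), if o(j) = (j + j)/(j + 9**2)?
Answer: 21697448/85 ≈ 2.5526e+5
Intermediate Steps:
N = 255264 (N = -18 + 6*(24519 - 1*(-18028)) = -18 + 6*(24519 + 18028) = -18 + 6*42547 = -18 + 255282 = 255264)
o(j) = 2*j/(81 + j) (o(j) = (2*j)/(j + 81) = (2*j)/(81 + j) = 2*j/(81 + j))
N + o(-4 + 4*2) = 255264 + 2*(-4 + 4*2)/(81 + (-4 + 4*2)) = 255264 + 2*(-4 + 8)/(81 + (-4 + 8)) = 255264 + 2*4/(81 + 4) = 255264 + 2*4/85 = 255264 + 2*4*(1/85) = 255264 + 8/85 = 21697448/85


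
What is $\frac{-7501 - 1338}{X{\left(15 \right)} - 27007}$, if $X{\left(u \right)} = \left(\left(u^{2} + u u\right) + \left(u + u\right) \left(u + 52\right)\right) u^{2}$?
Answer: $- \frac{8839}{526493} \approx -0.016788$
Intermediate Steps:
$X{\left(u \right)} = u^{2} \left(2 u^{2} + 2 u \left(52 + u\right)\right)$ ($X{\left(u \right)} = \left(\left(u^{2} + u^{2}\right) + 2 u \left(52 + u\right)\right) u^{2} = \left(2 u^{2} + 2 u \left(52 + u\right)\right) u^{2} = u^{2} \left(2 u^{2} + 2 u \left(52 + u\right)\right)$)
$\frac{-7501 - 1338}{X{\left(15 \right)} - 27007} = \frac{-7501 - 1338}{4 \cdot 15^{3} \left(26 + 15\right) - 27007} = - \frac{8839}{4 \cdot 3375 \cdot 41 - 27007} = - \frac{8839}{553500 - 27007} = - \frac{8839}{526493}$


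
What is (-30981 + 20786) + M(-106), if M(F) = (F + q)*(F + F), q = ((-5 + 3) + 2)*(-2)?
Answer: 12277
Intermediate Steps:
q = 0 (q = (-2 + 2)*(-2) = 0*(-2) = 0)
M(F) = 2*F² (M(F) = (F + 0)*(F + F) = F*(2*F) = 2*F²)
(-30981 + 20786) + M(-106) = (-30981 + 20786) + 2*(-106)² = -10195 + 2*11236 = -10195 + 22472 = 12277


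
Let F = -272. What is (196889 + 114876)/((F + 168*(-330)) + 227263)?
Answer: 311765/171551 ≈ 1.8173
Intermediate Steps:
(196889 + 114876)/((F + 168*(-330)) + 227263) = (196889 + 114876)/((-272 + 168*(-330)) + 227263) = 311765/((-272 - 55440) + 227263) = 311765/(-55712 + 227263) = 311765/171551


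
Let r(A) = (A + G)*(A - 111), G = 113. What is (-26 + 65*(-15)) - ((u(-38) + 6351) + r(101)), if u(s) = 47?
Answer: -5259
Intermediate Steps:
r(A) = (-111 + A)*(113 + A) (r(A) = (A + 113)*(A - 111) = (113 + A)*(-111 + A) = (-111 + A)*(113 + A))
(-26 + 65*(-15)) - ((u(-38) + 6351) + r(101)) = (-26 + 65*(-15)) - ((47 + 6351) + (-12543 + 101**2 + 2*101)) = (-26 - 975) - (6398 + (-12543 + 10201 + 202)) = -1001 - (6398 - 2140) = -1001 - 1*4258 = -1001 - 4258 = -5259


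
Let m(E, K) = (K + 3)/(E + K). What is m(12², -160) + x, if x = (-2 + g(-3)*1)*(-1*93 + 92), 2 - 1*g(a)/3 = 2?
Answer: 189/16 ≈ 11.813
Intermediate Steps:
g(a) = 0 (g(a) = 6 - 3*2 = 6 - 6 = 0)
m(E, K) = (3 + K)/(E + K)
x = 2 (x = (-2 + 0*1)*(-1*93 + 92) = (-2 + 0)*(-93 + 92) = -2*(-1) = 2)
m(12², -160) + x = (3 - 160)/(12² - 160) + 2 = -157/(144 - 160) + 2 = -157/(-16) + 2 = -1/16*(-157) + 2 = 157/16 + 2 = 189/16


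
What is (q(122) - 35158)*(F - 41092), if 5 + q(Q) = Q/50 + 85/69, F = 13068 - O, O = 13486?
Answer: 503514979982/345 ≈ 1.4595e+9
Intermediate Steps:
F = -418 (F = 13068 - 1*13486 = 13068 - 13486 = -418)
q(Q) = -260/69 + Q/50 (q(Q) = -5 + (Q/50 + 85/69) = -5 + (85/69 + Q/50) = -260/69 + Q/50)
(q(122) - 35158)*(F - 41092) = ((-260/69 + (1/50)*122) - 35158)*(-418 - 41092) = ((-260/69 + 61/25) - 35158)*(-41510) = (-2291/1725 - 35158)*(-41510) = -60649841/1725*(-41510) = 503514979982/345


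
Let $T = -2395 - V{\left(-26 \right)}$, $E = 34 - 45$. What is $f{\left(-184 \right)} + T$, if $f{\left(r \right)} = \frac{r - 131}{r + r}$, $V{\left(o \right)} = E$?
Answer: $- \frac{876997}{368} \approx -2383.1$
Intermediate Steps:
$E = -11$ ($E = 34 - 45 = -11$)
$V{\left(o \right)} = -11$
$f{\left(r \right)} = \frac{-131 + r}{2 r}$
$T = -2384$ ($T = -2395 - -11 = -2395 + 11 = -2384$)
$f{\left(-184 \right)} + T = \frac{-131 - 184}{2 \left(-184\right)} - 2384 = \frac{1}{2} \left(- \frac{1}{184}\right) \left(-315\right) - 2384 = \frac{315}{368} - 2384 = - \frac{876997}{368}$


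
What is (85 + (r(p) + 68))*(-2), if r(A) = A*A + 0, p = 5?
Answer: -356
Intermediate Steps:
r(A) = A² (r(A) = A² + 0 = A²)
(85 + (r(p) + 68))*(-2) = (85 + (5² + 68))*(-2) = (85 + (25 + 68))*(-2) = (85 + 93)*(-2) = 178*(-2) = -356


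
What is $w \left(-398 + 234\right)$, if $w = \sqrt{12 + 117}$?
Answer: $- 164 \sqrt{129} \approx -1862.7$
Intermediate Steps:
$w = \sqrt{129} \approx 11.358$
$w \left(-398 + 234\right) = \sqrt{129} \left(-398 + 234\right) = \sqrt{129} \left(-164\right) = - 164 \sqrt{129}$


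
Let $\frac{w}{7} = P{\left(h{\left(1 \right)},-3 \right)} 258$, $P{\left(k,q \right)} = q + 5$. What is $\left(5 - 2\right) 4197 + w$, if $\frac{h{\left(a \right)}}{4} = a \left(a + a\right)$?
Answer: $16203$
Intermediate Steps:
$h{\left(a \right)} = 8 a^{2}$ ($h{\left(a \right)} = 4 a \left(a + a\right) = 4 a 2 a = 4 \cdot 2 a^{2} = 8 a^{2}$)
$P{\left(k,q \right)} = 5 + q$
$w = 3612$ ($w = 7 \left(5 - 3\right) 258 = 7 \cdot 2 \cdot 258 = 7 \cdot 516 = 3612$)
$\left(5 - 2\right) 4197 + w = \left(5 - 2\right) 4197 + 3612 = 3 \cdot 4197 + 3612 = 12591 + 3612 = 16203$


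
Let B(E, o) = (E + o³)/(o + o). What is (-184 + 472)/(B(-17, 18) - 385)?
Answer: -10368/8045 ≈ -1.2888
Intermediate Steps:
B(E, o) = (E + o³)/(2*o) (B(E, o) = (E + o³)/((2*o)) = (E + o³)*(1/(2*o)) = (E + o³)/(2*o))
(-184 + 472)/(B(-17, 18) - 385) = (-184 + 472)/((½)*(-17 + 18³)/18 - 385) = 288/((½)*(1/18)*(-17 + 5832) - 385) = 288/((½)*(1/18)*5815 - 385) = 288/(5815/36 - 385) = 288/(-8045/36) = 288*(-36/8045) = -10368/8045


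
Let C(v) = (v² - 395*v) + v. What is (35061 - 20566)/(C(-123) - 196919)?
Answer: -1115/10256 ≈ -0.10872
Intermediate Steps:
C(v) = v² - 394*v
(35061 - 20566)/(C(-123) - 196919) = (35061 - 20566)/(-123*(-394 - 123) - 196919) = 14495/(-123*(-517) - 196919) = 14495/(63591 - 196919) = 14495/(-133328) = 14495*(-1/133328) = -1115/10256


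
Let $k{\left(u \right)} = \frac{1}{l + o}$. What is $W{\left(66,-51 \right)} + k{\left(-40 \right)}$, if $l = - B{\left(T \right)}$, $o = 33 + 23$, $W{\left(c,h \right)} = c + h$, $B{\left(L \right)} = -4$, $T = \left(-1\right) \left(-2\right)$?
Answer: $\frac{901}{60} \approx 15.017$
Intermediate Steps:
$T = 2$
$o = 56$
$l = 4$ ($l = \left(-1\right) \left(-4\right) = 4$)
$k{\left(u \right)} = \frac{1}{60}$ ($k{\left(u \right)} = \frac{1}{4 + 56} = \frac{1}{60}$)
$W{\left(66,-51 \right)} + k{\left(-40 \right)} = \left(66 - 51\right) + \frac{1}{60} = 15 + \frac{1}{60} = \frac{901}{60}$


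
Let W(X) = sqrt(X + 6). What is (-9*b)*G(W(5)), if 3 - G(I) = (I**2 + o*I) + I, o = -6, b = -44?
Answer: -3168 + 1980*sqrt(11) ≈ 3398.9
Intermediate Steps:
W(X) = sqrt(6 + X)
G(I) = 3 - I**2 + 5*I (G(I) = 3 - ((I**2 - 6*I) + I) = 3 - (I**2 - 5*I) = 3 + (-I**2 + 5*I) = 3 - I**2 + 5*I)
(-9*b)*G(W(5)) = (-9*(-44))*(3 - (sqrt(6 + 5))**2 + 5*sqrt(6 + 5)) = 396*(3 - (sqrt(11))**2 + 5*sqrt(11)) = 396*(3 - 1*11 + 5*sqrt(11)) = 396*(3 - 11 + 5*sqrt(11)) = 396*(-8 + 5*sqrt(11)) = -3168 + 1980*sqrt(11)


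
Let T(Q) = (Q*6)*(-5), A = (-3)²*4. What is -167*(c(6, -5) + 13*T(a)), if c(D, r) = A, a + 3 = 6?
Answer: 189378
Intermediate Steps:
A = 36 (A = 9*4 = 36)
a = 3 (a = -3 + 6 = 3)
c(D, r) = 36
T(Q) = -30*Q (T(Q) = (6*Q)*(-5) = -30*Q)
-167*(c(6, -5) + 13*T(a)) = -167*(36 + 13*(-30*3)) = -167*(36 + 13*(-90)) = -167*(36 - 1170) = -167*(-1134) = 189378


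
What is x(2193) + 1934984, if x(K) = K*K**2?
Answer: 10548618041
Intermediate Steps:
x(K) = K**3
x(2193) + 1934984 = 2193**3 + 1934984 = 10546683057 + 1934984 = 10548618041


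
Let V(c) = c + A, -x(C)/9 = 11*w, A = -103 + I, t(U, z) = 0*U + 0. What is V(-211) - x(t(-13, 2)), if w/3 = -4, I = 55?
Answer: -1447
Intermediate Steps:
w = -12 (w = 3*(-4) = -12)
t(U, z) = 0 (t(U, z) = 0 + 0 = 0)
A = -48 (A = -103 + 55 = -48)
x(C) = 1188 (x(C) = -99*(-12) = -9*(-132) = 1188)
V(c) = -48 + c (V(c) = c - 48 = -48 + c)
V(-211) - x(t(-13, 2)) = (-48 - 211) - 1*1188 = -259 - 1188 = -1447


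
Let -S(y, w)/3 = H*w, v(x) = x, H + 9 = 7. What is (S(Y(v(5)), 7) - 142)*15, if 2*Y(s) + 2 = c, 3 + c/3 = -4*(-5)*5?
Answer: -1500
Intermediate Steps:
H = -2 (H = -9 + 7 = -2)
c = 291 (c = -9 + 3*(-4*(-5)*5) = -9 + 3*(20*5) = -9 + 3*100 = -9 + 300 = 291)
Y(s) = 289/2 (Y(s) = -1 + (½)*291 = -1 + 291/2 = 289/2)
S(y, w) = 6*w (S(y, w) = -(-6)*w = 6*w)
(S(Y(v(5)), 7) - 142)*15 = (6*7 - 142)*15 = (42 - 142)*15 = -100*15 = -1500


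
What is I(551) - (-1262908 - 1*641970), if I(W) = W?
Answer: 1905429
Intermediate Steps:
I(551) - (-1262908 - 1*641970) = 551 - (-1262908 - 1*641970) = 551 - (-1262908 - 641970) = 551 - 1*(-1904878) = 551 + 1904878 = 1905429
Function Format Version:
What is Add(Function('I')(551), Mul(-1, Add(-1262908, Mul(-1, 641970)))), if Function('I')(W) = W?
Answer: 1905429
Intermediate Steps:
Add(Function('I')(551), Mul(-1, Add(-1262908, Mul(-1, 641970)))) = Add(551, Mul(-1, Add(-1262908, Mul(-1, 641970)))) = Add(551, Mul(-1, Add(-1262908, -641970))) = Add(551, Mul(-1, -1904878)) = Add(551, 1904878) = 1905429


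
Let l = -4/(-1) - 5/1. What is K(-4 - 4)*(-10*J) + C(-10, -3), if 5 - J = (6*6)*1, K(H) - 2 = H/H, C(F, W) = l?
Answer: 929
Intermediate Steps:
l = -1 (l = -4*(-1) - 5*1 = 4 - 5 = -1)
C(F, W) = -1
K(H) = 3 (K(H) = 2 + H/H = 2 + 1 = 3)
J = -31 (J = 5 - 6*6 = 5 - 36 = -31)
K(-4 - 4)*(-10*J) + C(-10, -3) = 3*(-10*(-31)) - 1 = 3*310 - 1 = 930 - 1 = 929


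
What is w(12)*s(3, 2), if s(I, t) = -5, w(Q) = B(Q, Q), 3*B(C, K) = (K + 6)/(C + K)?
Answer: -5/4 ≈ -1.2500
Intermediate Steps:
B(C, K) = (6 + K)/(3*(C + K)) (B(C, K) = ((K + 6)/(C + K))/3 = ((6 + K)/(C + K))/3 = (6 + K)/(3*(C + K)))
w(Q) = (2 + Q/3)/(2*Q) (w(Q) = (2 + Q/3)/(Q + Q) = (2 + Q/3)/((2*Q)) = (1/(2*Q))*(2 + Q/3) = (2 + Q/3)/(2*Q))
w(12)*s(3, 2) = ((⅙)*(6 + 12)/12)*(-5) = ((⅙)*(1/12)*18)*(-5) = (¼)*(-5) = -5/4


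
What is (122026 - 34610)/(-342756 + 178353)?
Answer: -87416/164403 ≈ -0.53172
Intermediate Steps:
(122026 - 34610)/(-342756 + 178353) = 87416/(-164403) = 87416*(-1/164403) = -87416/164403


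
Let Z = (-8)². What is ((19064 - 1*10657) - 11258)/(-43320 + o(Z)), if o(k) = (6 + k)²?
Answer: 2851/38420 ≈ 0.074206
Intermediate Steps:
Z = 64
((19064 - 1*10657) - 11258)/(-43320 + o(Z)) = ((19064 - 1*10657) - 11258)/(-43320 + (6 + 64)²) = ((19064 - 10657) - 11258)/(-43320 + 70²) = (8407 - 11258)/(-43320 + 4900) = -2851/(-38420) = -2851*(-1/38420) = 2851/38420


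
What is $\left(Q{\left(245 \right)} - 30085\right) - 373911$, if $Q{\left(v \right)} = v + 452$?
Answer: $-403299$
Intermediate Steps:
$Q{\left(v \right)} = 452 + v$
$\left(Q{\left(245 \right)} - 30085\right) - 373911 = \left(\left(452 + 245\right) - 30085\right) - 373911 = \left(697 - 30085\right) - 373911 = -29388 - 373911 = -403299$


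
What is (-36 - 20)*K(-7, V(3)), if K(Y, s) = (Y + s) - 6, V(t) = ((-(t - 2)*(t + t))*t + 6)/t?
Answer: 952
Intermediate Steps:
V(t) = (6 - 2*t²*(-2 + t))/t (V(t) = ((-(-2 + t)*2*t)*t + 6)/t = ((-2*t*(-2 + t))*t + 6)/t = (-2*t²*(-2 + t) + 6)/t = (6 - 2*t²*(-2 + t))/t)
K(Y, s) = -6 + Y + s
(-36 - 20)*K(-7, V(3)) = (-36 - 20)*(-6 - 7 + 2*(3 + 3²*(2 - 1*3))/3) = -56*(-6 - 7 + 2*(⅓)*(3 + 9*(2 - 3))) = -56*(-6 - 7 + 2*(⅓)*(3 + 9*(-1))) = -56*(-6 - 7 + 2*(⅓)*(3 - 9)) = -56*(-6 - 7 + 2*(⅓)*(-6)) = -56*(-6 - 7 - 4) = -56*(-17) = 952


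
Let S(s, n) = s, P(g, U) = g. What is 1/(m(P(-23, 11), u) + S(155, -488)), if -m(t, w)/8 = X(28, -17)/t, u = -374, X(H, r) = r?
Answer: 23/3429 ≈ 0.0067075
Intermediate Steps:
m(t, w) = 136/t (m(t, w) = -(-136)/t = 136/t)
1/(m(P(-23, 11), u) + S(155, -488)) = 1/(136/(-23) + 155) = 1/(136*(-1/23) + 155) = 1/(-136/23 + 155) = 1/(3429/23) = 23/3429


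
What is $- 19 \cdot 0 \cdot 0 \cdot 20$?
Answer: $0$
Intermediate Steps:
$- 19 \cdot 0 \cdot 0 \cdot 20 = \left(-19\right) 0 \cdot 20 = 0 \cdot 20 = 0$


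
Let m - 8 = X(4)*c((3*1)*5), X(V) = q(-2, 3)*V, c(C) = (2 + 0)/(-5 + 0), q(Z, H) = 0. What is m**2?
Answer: 64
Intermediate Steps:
c(C) = -2/5 (c(C) = 2/(-5) = 2*(-1/5) = -2/5)
X(V) = 0 (X(V) = 0*V = 0)
m = 8 (m = 8 + 0*(-2/5) = 8 + 0 = 8)
m**2 = 8**2 = 64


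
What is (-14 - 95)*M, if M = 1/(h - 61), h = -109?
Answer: 109/170 ≈ 0.64118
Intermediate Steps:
M = -1/170 (M = 1/(-109 - 61) = 1/(-170) = -1/170 ≈ -0.0058824)
(-14 - 95)*M = (-14 - 95)*(-1/170) = -109*(-1/170) = 109/170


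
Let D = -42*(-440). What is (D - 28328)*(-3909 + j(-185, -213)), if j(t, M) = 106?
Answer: 37451944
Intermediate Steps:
D = 18480
(D - 28328)*(-3909 + j(-185, -213)) = (18480 - 28328)*(-3909 + 106) = -9848*(-3803) = 37451944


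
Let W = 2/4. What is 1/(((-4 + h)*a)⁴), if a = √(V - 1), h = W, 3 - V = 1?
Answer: 16/2401 ≈ 0.0066639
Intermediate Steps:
V = 2 (V = 3 - 1*1 = 3 - 1 = 2)
W = ½ (W = 2*(¼) = ½ ≈ 0.50000)
h = ½ ≈ 0.50000
a = 1 (a = √(2 - 1) = √1 = 1)
1/(((-4 + h)*a)⁴) = 1/(((-4 + ½)*1)⁴) = 1/((-7/2*1)⁴) = 1/((-7/2)⁴) = 1/(2401/16) = 16/2401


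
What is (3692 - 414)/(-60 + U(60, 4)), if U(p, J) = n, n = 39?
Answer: -3278/21 ≈ -156.10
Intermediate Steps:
U(p, J) = 39
(3692 - 414)/(-60 + U(60, 4)) = (3692 - 414)/(-60 + 39) = 3278/(-21) = 3278*(-1/21) = -3278/21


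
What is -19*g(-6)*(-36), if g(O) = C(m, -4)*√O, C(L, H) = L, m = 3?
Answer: 2052*I*√6 ≈ 5026.4*I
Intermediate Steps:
g(O) = 3*√O
-19*g(-6)*(-36) = -57*√(-6)*(-36) = -57*I*√6*(-36) = 2052*I*√6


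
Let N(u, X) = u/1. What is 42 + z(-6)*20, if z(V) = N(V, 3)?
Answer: -78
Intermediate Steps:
N(u, X) = u (N(u, X) = u*1 = u)
z(V) = V
42 + z(-6)*20 = 42 - 6*20 = 42 - 120 = -78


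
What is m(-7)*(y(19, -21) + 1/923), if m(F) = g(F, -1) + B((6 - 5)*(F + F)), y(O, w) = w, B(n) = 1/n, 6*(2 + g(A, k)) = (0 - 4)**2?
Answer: -242275/19383 ≈ -12.499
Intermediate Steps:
g(A, k) = 2/3 (g(A, k) = -2 + (0 - 4)**2/6 = -2 + (1/6)*(-4)**2 = -2 + (1/6)*16 = -2 + 8/3 = 2/3)
m(F) = 2/3 + 1/(2*F) (m(F) = 2/3 + 1/((6 - 5)*(F + F)) = 2/3 + 1/(1*(2*F)) = 2/3 + 1/(2*F))
m(-7)*(y(19, -21) + 1/923) = ((1/6)*(3 + 4*(-7))/(-7))*(-21 + 1/923) = ((1/6)*(-1/7)*(3 - 28))*(-21 + 1/923) = ((1/6)*(-1/7)*(-25))*(-19382/923) = (25/42)*(-19382/923) = -242275/19383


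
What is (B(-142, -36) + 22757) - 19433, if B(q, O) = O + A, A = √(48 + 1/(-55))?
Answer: 3288 + √145145/55 ≈ 3294.9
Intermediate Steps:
A = √145145/55 (A = √(48 - 1/55) = √(2639/55) = √145145/55 ≈ 6.9269)
B(q, O) = O + √145145/55
(B(-142, -36) + 22757) - 19433 = ((-36 + √145145/55) + 22757) - 19433 = (22721 + √145145/55) - 19433 = 3288 + √145145/55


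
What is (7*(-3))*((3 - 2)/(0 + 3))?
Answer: -7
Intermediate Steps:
(7*(-3))*((3 - 2)/(0 + 3)) = -21/3 = -21*1/3 = -7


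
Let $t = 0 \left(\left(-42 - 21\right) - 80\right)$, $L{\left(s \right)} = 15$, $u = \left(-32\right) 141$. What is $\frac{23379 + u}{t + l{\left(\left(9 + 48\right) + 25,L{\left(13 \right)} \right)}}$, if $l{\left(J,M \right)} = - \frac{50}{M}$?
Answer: $- \frac{56601}{10} \approx -5660.1$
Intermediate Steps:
$u = -4512$
$t = 0$ ($t = 0 \left(-63 - 80\right) = 0 \left(-143\right) = 0$)
$\frac{23379 + u}{t + l{\left(\left(9 + 48\right) + 25,L{\left(13 \right)} \right)}} = \frac{23379 - 4512}{0 - \frac{50}{15}} = \frac{18867}{0 - \frac{10}{3}} = \frac{18867}{- \frac{10}{3}} = 18867 \left(- \frac{3}{10}\right) = - \frac{56601}{10}$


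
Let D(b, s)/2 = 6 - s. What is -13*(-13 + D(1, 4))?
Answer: 117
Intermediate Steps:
D(b, s) = 12 - 2*s (D(b, s) = 2*(6 - s) = 12 - 2*s)
-13*(-13 + D(1, 4)) = -13*(-13 + (12 - 2*4)) = -13*(-13 + (12 - 8)) = -13*(-13 + 4) = -13*(-9) = 117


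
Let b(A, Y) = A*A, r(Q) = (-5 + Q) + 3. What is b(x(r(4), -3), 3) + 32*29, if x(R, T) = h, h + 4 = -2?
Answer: 964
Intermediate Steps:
r(Q) = -2 + Q
h = -6 (h = -4 - 2 = -6)
x(R, T) = -6
b(A, Y) = A**2
b(x(r(4), -3), 3) + 32*29 = (-6)**2 + 32*29 = 36 + 928 = 964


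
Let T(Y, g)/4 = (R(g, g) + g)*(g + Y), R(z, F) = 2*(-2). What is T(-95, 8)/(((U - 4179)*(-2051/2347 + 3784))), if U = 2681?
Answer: 1633512/6650368753 ≈ 0.00024563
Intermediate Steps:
R(z, F) = -4
T(Y, g) = 4*(-4 + g)*(Y + g) (T(Y, g) = 4*((-4 + g)*(g + Y)) = 4*((-4 + g)*(Y + g)) = 4*(-4 + g)*(Y + g))
T(-95, 8)/(((U - 4179)*(-2051/2347 + 3784))) = (-16*(-95) - 16*8 + 4*8**2 + 4*(-95)*8)/(((2681 - 4179)*(-2051/2347 + 3784))) = (1520 - 128 + 4*64 - 3040)/((-1498*(-2051*1/2347 + 3784))) = (1520 - 128 + 256 - 3040)/((-1498*(-2051/2347 + 3784))) = -1392/((-1498*8878997/2347)) = -1392/(-13300737506/2347) = -1392*(-2347/13300737506) = 1633512/6650368753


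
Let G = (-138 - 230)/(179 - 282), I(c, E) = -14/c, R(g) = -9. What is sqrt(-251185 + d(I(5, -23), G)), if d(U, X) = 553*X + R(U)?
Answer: I*sqrt(2643956234)/103 ≈ 499.22*I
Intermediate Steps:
G = 368/103 (G = -368/(-103) = -368*(-1/103) = 368/103 ≈ 3.5728)
d(U, X) = -9 + 553*X (d(U, X) = 553*X - 9 = -9 + 553*X)
sqrt(-251185 + d(I(5, -23), G)) = sqrt(-251185 + (-9 + 553*(368/103))) = sqrt(-251185 + (-9 + 203504/103)) = sqrt(-251185 + 202577/103) = sqrt(-25669478/103) = I*sqrt(2643956234)/103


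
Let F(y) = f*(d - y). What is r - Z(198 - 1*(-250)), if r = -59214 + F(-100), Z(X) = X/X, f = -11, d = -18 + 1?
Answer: -60128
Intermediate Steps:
d = -17
F(y) = 187 + 11*y (F(y) = -11*(-17 - y) = 187 + 11*y)
Z(X) = 1
r = -60127 (r = -59214 + (187 + 11*(-100)) = -59214 + (187 - 1100) = -59214 - 913 = -60127)
r - Z(198 - 1*(-250)) = -60127 - 1*1 = -60127 - 1 = -60128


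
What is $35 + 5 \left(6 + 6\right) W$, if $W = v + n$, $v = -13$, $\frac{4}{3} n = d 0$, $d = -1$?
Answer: $-745$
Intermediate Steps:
$n = 0$ ($n = \frac{3 \left(\left(-1\right) 0\right)}{4} = \frac{3}{4} \cdot 0 = 0$)
$W = -13$ ($W = -13 + 0 = -13$)
$35 + 5 \left(6 + 6\right) W = 35 + 5 \left(6 + 6\right) \left(-13\right) = 35 + 5 \cdot 12 \left(-13\right) = 35 + 60 \left(-13\right) = 35 - 780 = -745$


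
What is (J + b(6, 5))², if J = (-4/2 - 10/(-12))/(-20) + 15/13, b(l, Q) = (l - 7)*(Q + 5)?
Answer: 187936681/2433600 ≈ 77.226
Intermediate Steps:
b(l, Q) = (-7 + l)*(5 + Q)
J = 1891/1560 (J = (-4*½ - 10*(-1/12))*(-1/20) + 15*(1/13) = (-2 + ⅚)*(-1/20) + 15/13 = -7/6*(-1/20) + 15/13 = 7/120 + 15/13 = 1891/1560 ≈ 1.2122)
(J + b(6, 5))² = (1891/1560 + (-35 - 7*5 + 5*6 + 5*6))² = (1891/1560 + (-35 - 35 + 30 + 30))² = (1891/1560 - 10)² = (-13709/1560)² = 187936681/2433600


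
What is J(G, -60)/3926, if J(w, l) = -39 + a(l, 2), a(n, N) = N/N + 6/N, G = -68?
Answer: -35/3926 ≈ -0.0089149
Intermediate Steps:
a(n, N) = 1 + 6/N
J(w, l) = -35 (J(w, l) = -39 + (6 + 2)/2 = -39 + (1/2)*8 = -39 + 4 = -35)
J(G, -60)/3926 = -35/3926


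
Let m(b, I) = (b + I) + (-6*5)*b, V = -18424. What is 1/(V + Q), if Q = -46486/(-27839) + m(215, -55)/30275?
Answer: -24080735/443628254316 ≈ -5.4281e-5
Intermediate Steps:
m(b, I) = I - 29*b (m(b, I) = (I + b) - 30*b = I - 29*b)
Q = 35207324/24080735 (Q = -46486/(-27839) + (-55 - 29*215)/30275 = -46486*(-1/27839) + (-55 - 6235)*(1/30275) = 46486/27839 - 6290*1/30275 = 46486/27839 - 1258/6055 = 35207324/24080735 ≈ 1.4621)
1/(V + Q) = 1/(-18424 + 35207324/24080735) = 1/(-443628254316/24080735) = -24080735/443628254316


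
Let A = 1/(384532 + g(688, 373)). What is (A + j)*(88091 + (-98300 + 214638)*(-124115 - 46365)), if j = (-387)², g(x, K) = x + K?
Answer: -381788565936540558894/128531 ≈ -2.9704e+15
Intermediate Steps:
g(x, K) = K + x
A = 1/385593 (A = 1/(384532 + (373 + 688)) = 1/(384532 + 1061) = 1/385593 ≈ 2.5934e-6)
j = 149769
(A + j)*(88091 + (-98300 + 214638)*(-124115 - 46365)) = (1/385593 + 149769)*(88091 + (-98300 + 214638)*(-124115 - 46365)) = 57749878018*(88091 + 116338*(-170480))/385593 = 57749878018*(88091 - 19833302240)/385593 = (57749878018/385593)*(-19833214149) = -381788565936540558894/128531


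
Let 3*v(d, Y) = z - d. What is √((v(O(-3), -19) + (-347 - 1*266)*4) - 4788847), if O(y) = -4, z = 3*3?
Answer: 2*I*√10780413/3 ≈ 2188.9*I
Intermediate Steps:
z = 9
v(d, Y) = 3 - d/3 (v(d, Y) = (9 - d)/3 = 3 - d/3)
√((v(O(-3), -19) + (-347 - 1*266)*4) - 4788847) = √(((3 - ⅓*(-4)) + (-347 - 1*266)*4) - 4788847) = √(((3 + 4/3) + (-347 - 266)*4) - 4788847) = √((13/3 - 613*4) - 4788847) = √((13/3 - 2452) - 4788847) = √(-7343/3 - 4788847) = √(-14373884/3) = 2*I*√10780413/3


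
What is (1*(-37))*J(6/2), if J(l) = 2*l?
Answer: -222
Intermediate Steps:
(1*(-37))*J(6/2) = (1*(-37))*(2*(6/2)) = -74*6*(1/2) = -74*3 = -37*6 = -222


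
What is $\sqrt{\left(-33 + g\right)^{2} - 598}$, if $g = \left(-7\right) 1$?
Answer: $\sqrt{1002} \approx 31.654$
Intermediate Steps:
$g = -7$
$\sqrt{\left(-33 + g\right)^{2} - 598} = \sqrt{\left(-33 - 7\right)^{2} - 598} = \sqrt{\left(-40\right)^{2} - 598} = \sqrt{1600 - 598} = \sqrt{1002}$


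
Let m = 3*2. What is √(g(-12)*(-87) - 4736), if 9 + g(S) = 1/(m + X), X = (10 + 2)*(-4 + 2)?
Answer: I*√142134/6 ≈ 62.834*I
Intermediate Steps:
X = -24 (X = 12*(-2) = -24)
m = 6
g(S) = -163/18 (g(S) = -9 + 1/(6 - 24) = -9 + 1/(-18) = -9 - 1/18 = -163/18)
√(g(-12)*(-87) - 4736) = √(-163/18*(-87) - 4736) = √(4727/6 - 4736) = √(-23689/6) = I*√142134/6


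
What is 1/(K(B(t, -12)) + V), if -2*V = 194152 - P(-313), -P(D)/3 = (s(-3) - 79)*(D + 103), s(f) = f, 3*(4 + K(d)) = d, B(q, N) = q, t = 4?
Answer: -3/368726 ≈ -8.1361e-6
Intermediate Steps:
K(d) = -4 + d/3
P(D) = 25338 + 246*D (P(D) = -3*(-3 - 79)*(D + 103) = -(-246)*(103 + D) = -3*(-8446 - 82*D) = 25338 + 246*D)
V = -122906 (V = -(194152 - (25338 + 246*(-313)))/2 = -(194152 - (25338 - 76998))/2 = -(194152 - 1*(-51660))/2 = -(194152 + 51660)/2 = -½*245812 = -122906)
1/(K(B(t, -12)) + V) = 1/((-4 + (⅓)*4) - 122906) = 1/((-4 + 4/3) - 122906) = 1/(-8/3 - 122906) = 1/(-368726/3) = -3/368726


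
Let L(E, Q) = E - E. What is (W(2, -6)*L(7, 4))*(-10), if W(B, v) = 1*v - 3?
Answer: 0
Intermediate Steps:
L(E, Q) = 0
W(B, v) = -3 + v (W(B, v) = v - 3 = -3 + v)
(W(2, -6)*L(7, 4))*(-10) = ((-3 - 6)*0)*(-10) = -9*0*(-10) = 0*(-10) = 0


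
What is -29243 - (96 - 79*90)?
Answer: -22229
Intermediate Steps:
-29243 - (96 - 79*90) = -29243 - (96 - 7110) = -29243 - 1*(-7014) = -29243 + 7014 = -22229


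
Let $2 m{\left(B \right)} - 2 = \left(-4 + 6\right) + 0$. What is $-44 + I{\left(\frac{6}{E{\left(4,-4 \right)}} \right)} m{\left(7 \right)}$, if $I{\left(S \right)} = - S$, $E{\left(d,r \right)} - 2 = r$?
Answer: $-38$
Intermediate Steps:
$E{\left(d,r \right)} = 2 + r$
$m{\left(B \right)} = 2$ ($m{\left(B \right)} = 1 + \frac{\left(-4 + 6\right) + 0}{2} = 1 + \frac{2 + 0}{2} = 1 + \frac{1}{2} \cdot 2 = 1 + 1 = 2$)
$-44 + I{\left(\frac{6}{E{\left(4,-4 \right)}} \right)} m{\left(7 \right)} = -44 + - \frac{6}{2 - 4} \cdot 2 = -44 + - \frac{6}{-2} \cdot 2 = -44 + - \frac{6 \left(-1\right)}{2} \cdot 2 = -44 + \left(-1\right) \left(-3\right) 2 = -44 + 3 \cdot 2 = -44 + 6 = -38$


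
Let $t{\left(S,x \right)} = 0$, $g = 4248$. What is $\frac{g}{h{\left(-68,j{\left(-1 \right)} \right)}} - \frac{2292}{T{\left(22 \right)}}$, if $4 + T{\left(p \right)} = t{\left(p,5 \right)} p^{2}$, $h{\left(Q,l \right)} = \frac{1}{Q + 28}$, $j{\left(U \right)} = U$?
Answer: $-169347$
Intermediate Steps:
$h{\left(Q,l \right)} = \frac{1}{28 + Q}$
$T{\left(p \right)} = -4$ ($T{\left(p \right)} = -4 + 0 p^{2} = -4 + 0 = -4$)
$\frac{g}{h{\left(-68,j{\left(-1 \right)} \right)}} - \frac{2292}{T{\left(22 \right)}} = \frac{4248}{\frac{1}{28 - 68}} - \frac{2292}{-4} = \frac{4248}{\frac{1}{-40}} - -573 = \frac{4248}{- \frac{1}{40}} + 573 = 4248 \left(-40\right) + 573 = -169920 + 573 = -169347$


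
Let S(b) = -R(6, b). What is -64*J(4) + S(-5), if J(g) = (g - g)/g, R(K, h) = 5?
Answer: -5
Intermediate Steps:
S(b) = -5 (S(b) = -1*5 = -5)
J(g) = 0 (J(g) = 0/g = 0)
-64*J(4) + S(-5) = -64*0 - 5 = 0 - 5 = -5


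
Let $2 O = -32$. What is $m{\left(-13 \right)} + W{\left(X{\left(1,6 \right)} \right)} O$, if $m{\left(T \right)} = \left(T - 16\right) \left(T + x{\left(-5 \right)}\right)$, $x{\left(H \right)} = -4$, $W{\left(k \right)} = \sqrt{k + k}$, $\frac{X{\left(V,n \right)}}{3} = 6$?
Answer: $397$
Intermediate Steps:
$X{\left(V,n \right)} = 18$ ($X{\left(V,n \right)} = 3 \cdot 6 = 18$)
$W{\left(k \right)} = \sqrt{2} \sqrt{k}$ ($W{\left(k \right)} = \sqrt{2 k} = \sqrt{2} \sqrt{k}$)
$O = -16$ ($O = \frac{1}{2} \left(-32\right) = -16$)
$m{\left(T \right)} = \left(-16 + T\right) \left(-4 + T\right)$ ($m{\left(T \right)} = \left(T - 16\right) \left(T - 4\right) = \left(-16 + T\right) \left(-4 + T\right)$)
$m{\left(-13 \right)} + W{\left(X{\left(1,6 \right)} \right)} O = \left(64 + \left(-13\right)^{2} - -260\right) + \sqrt{2} \sqrt{18} \left(-16\right) = \left(64 + 169 + 260\right) + \sqrt{2} \cdot 3 \sqrt{2} \left(-16\right) = 493 + 6 \left(-16\right) = 493 - 96 = 397$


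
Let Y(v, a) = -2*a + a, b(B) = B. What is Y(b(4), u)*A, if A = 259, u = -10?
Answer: 2590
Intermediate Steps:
Y(v, a) = -a
Y(b(4), u)*A = -1*(-10)*259 = 10*259 = 2590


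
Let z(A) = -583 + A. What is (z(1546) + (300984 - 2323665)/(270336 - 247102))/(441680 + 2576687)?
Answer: 1850151/6375339898 ≈ 0.00029020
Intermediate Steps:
(z(1546) + (300984 - 2323665)/(270336 - 247102))/(441680 + 2576687) = ((-583 + 1546) + (300984 - 2323665)/(270336 - 247102))/(441680 + 2576687) = (963 - 2022681/23234)/3018367 = (963 - 2022681*1/23234)*(1/3018367) = (963 - 2022681/23234)*(1/3018367) = (20351661/23234)*(1/3018367) = 1850151/6375339898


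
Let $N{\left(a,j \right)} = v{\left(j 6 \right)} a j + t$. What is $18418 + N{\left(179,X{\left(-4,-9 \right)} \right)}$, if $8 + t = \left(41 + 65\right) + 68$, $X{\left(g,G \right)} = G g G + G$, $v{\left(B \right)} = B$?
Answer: $119113370$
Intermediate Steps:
$X{\left(g,G \right)} = G + g G^{2}$ ($X{\left(g,G \right)} = g G^{2} + G = G + g G^{2}$)
$t = 166$ ($t = -8 + \left(\left(41 + 65\right) + 68\right) = -8 + \left(106 + 68\right) = -8 + 174 = 166$)
$N{\left(a,j \right)} = 166 + 6 a j^{2}$ ($N{\left(a,j \right)} = j 6 a j + 166 = 6 j a j + 166 = 6 a j j + 166 = 6 a j^{2} + 166 = 166 + 6 a j^{2}$)
$18418 + N{\left(179,X{\left(-4,-9 \right)} \right)} = 18418 + \left(166 + 6 \cdot 179 \left(- 9 \left(1 - -36\right)\right)^{2}\right) = 18418 + \left(166 + 6 \cdot 179 \left(- 9 \left(1 + 36\right)\right)^{2}\right) = 18418 + \left(166 + 6 \cdot 179 \left(\left(-9\right) 37\right)^{2}\right) = 18418 + \left(166 + 6 \cdot 179 \left(-333\right)^{2}\right) = 18418 + \left(166 + 6 \cdot 179 \cdot 110889\right) = 18418 + \left(166 + 119094786\right) = 18418 + 119094952 = 119113370$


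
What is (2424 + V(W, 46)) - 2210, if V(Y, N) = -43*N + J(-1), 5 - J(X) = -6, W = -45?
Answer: -1753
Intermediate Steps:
J(X) = 11 (J(X) = 5 - 1*(-6) = 5 + 6 = 11)
V(Y, N) = 11 - 43*N (V(Y, N) = -43*N + 11 = 11 - 43*N)
(2424 + V(W, 46)) - 2210 = (2424 + (11 - 43*46)) - 2210 = (2424 + (11 - 1978)) - 2210 = (2424 - 1967) - 2210 = 457 - 2210 = -1753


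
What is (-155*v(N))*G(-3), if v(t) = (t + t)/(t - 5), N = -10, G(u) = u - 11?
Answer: 8680/3 ≈ 2893.3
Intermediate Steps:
G(u) = -11 + u
v(t) = 2*t/(-5 + t) (v(t) = (2*t)/(-5 + t) = 2*t/(-5 + t))
(-155*v(N))*G(-3) = (-310*(-10)/(-5 - 10))*(-11 - 3) = -310*(-10)/(-15)*(-14) = -310*(-10)*(-1)/15*(-14) = -155*4/3*(-14) = -620/3*(-14) = 8680/3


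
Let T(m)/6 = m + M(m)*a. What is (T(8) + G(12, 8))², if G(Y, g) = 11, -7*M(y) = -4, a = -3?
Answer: 116281/49 ≈ 2373.1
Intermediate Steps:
M(y) = 4/7 (M(y) = -⅐*(-4) = 4/7)
T(m) = -72/7 + 6*m (T(m) = 6*(m + (4/7)*(-3)) = 6*(m - 12/7) = 6*(-12/7 + m) = -72/7 + 6*m)
(T(8) + G(12, 8))² = ((-72/7 + 6*8) + 11)² = ((-72/7 + 48) + 11)² = (264/7 + 11)² = (341/7)² = 116281/49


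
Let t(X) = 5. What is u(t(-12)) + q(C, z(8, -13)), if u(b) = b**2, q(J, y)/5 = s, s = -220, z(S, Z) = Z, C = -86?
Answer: -1075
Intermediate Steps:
q(J, y) = -1100 (q(J, y) = 5*(-220) = -1100)
u(t(-12)) + q(C, z(8, -13)) = 5**2 - 1100 = 25 - 1100 = -1075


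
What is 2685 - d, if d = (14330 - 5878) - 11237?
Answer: 5470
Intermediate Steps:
d = -2785 (d = 8452 - 11237 = -2785)
2685 - d = 2685 - 1*(-2785) = 2685 + 2785 = 5470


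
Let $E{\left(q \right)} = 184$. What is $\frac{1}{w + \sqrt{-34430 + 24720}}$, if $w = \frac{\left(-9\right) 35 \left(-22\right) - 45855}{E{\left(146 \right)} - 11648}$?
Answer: $\frac{89247240}{255527071957} - \frac{131423296 i \sqrt{9710}}{1277635359785} \approx 0.00034927 - 0.010136 i$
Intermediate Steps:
$w = \frac{38925}{11464}$ ($w = \frac{\left(-9\right) 35 \left(-22\right) - 45855}{184 - 11648} = \frac{\left(-315\right) \left(-22\right) - 45855}{-11464} = \left(6930 - 45855\right) \left(- \frac{1}{11464}\right) = \left(-38925\right) \left(- \frac{1}{11464}\right) = \frac{38925}{11464} \approx 3.3954$)
$\frac{1}{w + \sqrt{-34430 + 24720}} = \frac{1}{\frac{38925}{11464} + \sqrt{-34430 + 24720}} = \frac{1}{\frac{38925}{11464} + \sqrt{-9710}} = \frac{1}{\frac{38925}{11464} + i \sqrt{9710}}$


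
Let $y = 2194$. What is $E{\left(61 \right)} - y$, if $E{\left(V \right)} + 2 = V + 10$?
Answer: $-2125$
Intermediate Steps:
$E{\left(V \right)} = 8 + V$ ($E{\left(V \right)} = -2 + \left(V + 10\right) = -2 + \left(10 + V\right) = 8 + V$)
$E{\left(61 \right)} - y = \left(8 + 61\right) - 2194 = 69 - 2194 = -2125$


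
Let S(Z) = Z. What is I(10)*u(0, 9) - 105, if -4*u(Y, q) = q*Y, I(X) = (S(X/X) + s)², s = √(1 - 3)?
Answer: -105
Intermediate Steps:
s = I*√2 (s = √(-2) = I*√2 ≈ 1.4142*I)
I(X) = (1 + I*√2)² (I(X) = (X/X + I*√2)² = (1 + I*√2)²)
u(Y, q) = -Y*q/4 (u(Y, q) = -q*Y/4 = -Y*q/4)
I(10)*u(0, 9) - 105 = (1 + I*√2)²*(-¼*0*9) - 105 = (1 + I*√2)²*0 - 105 = 0 - 105 = -105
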